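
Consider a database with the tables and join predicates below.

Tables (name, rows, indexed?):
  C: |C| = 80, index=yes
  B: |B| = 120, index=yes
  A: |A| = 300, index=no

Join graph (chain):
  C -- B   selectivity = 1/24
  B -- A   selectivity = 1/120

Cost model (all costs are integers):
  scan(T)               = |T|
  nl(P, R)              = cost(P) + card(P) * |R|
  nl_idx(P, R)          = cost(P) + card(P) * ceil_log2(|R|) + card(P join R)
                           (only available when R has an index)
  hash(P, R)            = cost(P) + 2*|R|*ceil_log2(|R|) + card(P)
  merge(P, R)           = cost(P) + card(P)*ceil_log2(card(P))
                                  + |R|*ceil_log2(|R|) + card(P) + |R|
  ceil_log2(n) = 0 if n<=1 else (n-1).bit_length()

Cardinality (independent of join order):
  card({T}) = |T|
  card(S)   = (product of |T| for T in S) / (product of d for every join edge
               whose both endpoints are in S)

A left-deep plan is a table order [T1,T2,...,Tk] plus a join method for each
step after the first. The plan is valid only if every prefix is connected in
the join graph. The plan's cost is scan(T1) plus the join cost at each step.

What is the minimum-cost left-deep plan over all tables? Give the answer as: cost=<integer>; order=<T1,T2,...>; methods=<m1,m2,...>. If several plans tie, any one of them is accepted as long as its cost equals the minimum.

Selinger DP (subsets sized 1..n):
  {C}: scan cost=80, card=80
  {B}: scan cost=120, card=120
  {A}: scan cost=300, card=300
  {BC}: card=400; try (B,nl_idx)→1040, (C,hash)→1360, (C,nl_idx)→1360, (B,merge)→1680, (C,merge)→1720, (B,hash)→1840 …(+2); best=1040 via (B,nl_idx)
  {AB}: card=300; try (B,hash)→2280, (B,nl_idx)→2700, (A,merge)→4080, (B,merge)→4260, (A,hash)→5640, (A,nl)→36120 …(+1); best=2280 via (B,hash)
  {ABC}: card=1000; try (C,hash)→3700, (C,nl_idx)→5380, (C,merge)→5920, (A,hash)→6840, (A,merge)→8040, (C,nl)→26280 …(+1); best=3700 via (C,hash)

cost=3700; order=A,B,C; methods=hash,hash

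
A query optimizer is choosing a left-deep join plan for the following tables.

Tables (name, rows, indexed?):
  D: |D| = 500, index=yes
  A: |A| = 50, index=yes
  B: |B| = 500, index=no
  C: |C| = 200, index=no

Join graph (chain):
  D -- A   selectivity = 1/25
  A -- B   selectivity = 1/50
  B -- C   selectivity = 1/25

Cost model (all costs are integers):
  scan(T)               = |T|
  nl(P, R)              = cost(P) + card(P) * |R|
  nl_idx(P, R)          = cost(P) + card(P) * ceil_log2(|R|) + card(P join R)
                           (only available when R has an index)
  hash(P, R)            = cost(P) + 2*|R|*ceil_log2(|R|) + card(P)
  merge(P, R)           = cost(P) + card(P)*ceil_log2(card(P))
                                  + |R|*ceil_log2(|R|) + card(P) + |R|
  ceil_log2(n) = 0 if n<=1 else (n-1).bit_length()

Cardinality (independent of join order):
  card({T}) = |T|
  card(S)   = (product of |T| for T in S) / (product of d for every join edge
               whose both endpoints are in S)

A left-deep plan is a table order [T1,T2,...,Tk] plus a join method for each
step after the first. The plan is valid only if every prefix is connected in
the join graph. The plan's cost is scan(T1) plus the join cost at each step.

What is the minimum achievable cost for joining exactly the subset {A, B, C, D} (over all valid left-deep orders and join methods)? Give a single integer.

18300

Selinger DP over subsets of {A,B,C,D}:
  {D}: scan cost=500, card=500
  {A}: scan cost=50, card=50
  {B}: scan cost=500, card=500
  {C}: scan cost=200, card=200
  {AD}: card=1000; try (D,nl_idx)→1500, (A,hash)→1600, (A,nl_idx)→4500, (D,merge)→5400, (A,merge)→5850, (D,hash)→9100 …(+2); best=1500 via (D,nl_idx)
  {AB}: card=500; try (A,hash)→1600, (A,nl_idx)→4000, (B,merge)→5400, (A,merge)→5850, (B,hash)→9100, (B,nl)→25050 …(+1); best=1600 via (A,hash)
  {BC}: card=4000; try (C,hash)→4200, (B,merge)→7000, (C,merge)→7300, (B,hash)→9400, (B,nl)→100200, (C,nl)→100500; best=4200 via (C,hash)
  {ABD}: card=10000; try (D,hash)→11100, (B,hash)→11500, (D,merge)→11600, (D,nl_idx)→16100, (B,merge)→17500, (D,nl)→251600 …(+1); best=11100 via (D,hash)
  {ABC}: card=4000; try (C,hash)→5300, (C,merge)→8400, (A,hash)→8800, (A,nl_idx)→32200, (A,merge)→56550, (C,nl)→101600 …(+1); best=5300 via (C,hash)
  {ABCD}: card=80000; try (D,hash)→18300, (C,hash)→24300, (D,merge)→62300, (D,nl_idx)→121300, (C,merge)→162900, (D,nl)→2005300 …(+1); best=18300 via (D,hash)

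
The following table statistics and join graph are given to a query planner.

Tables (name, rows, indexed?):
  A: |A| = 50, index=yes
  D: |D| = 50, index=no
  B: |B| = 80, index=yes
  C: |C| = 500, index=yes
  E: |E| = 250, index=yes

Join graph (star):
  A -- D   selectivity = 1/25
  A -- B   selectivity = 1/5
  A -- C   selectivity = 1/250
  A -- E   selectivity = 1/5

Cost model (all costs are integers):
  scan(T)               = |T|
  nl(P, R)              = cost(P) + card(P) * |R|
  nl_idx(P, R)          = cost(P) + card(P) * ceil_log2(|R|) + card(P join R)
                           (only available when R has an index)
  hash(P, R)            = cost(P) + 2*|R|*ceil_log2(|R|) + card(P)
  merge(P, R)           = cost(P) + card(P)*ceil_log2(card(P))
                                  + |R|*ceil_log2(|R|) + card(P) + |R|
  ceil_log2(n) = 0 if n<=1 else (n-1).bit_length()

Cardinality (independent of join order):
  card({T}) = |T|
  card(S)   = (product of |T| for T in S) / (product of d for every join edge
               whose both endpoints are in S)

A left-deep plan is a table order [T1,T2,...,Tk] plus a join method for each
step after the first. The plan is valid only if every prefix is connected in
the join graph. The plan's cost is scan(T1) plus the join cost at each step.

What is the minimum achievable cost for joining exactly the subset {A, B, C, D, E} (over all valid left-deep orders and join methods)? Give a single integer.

Selinger DP over subsets of {A,B,C,D,E}:
  {A}: scan cost=50, card=50
  {D}: scan cost=50, card=50
  {B}: scan cost=80, card=80
  {C}: scan cost=500, card=500
  {E}: scan cost=250, card=250
  {AD}: card=100; try (A,nl_idx)→450, (D,hash)→700, (A,hash)→700, (D,merge)→750, (A,merge)→750, (D,nl)→2550 …(+1); best=450 via (A,nl_idx)
  {AB}: card=800; try (A,hash)→760, (B,merge)→1040, (A,merge)→1070, (B,nl_idx)→1200, (B,hash)→1220, (A,nl_idx)→1360 …(+2); best=760 via (A,hash)
  {AC}: card=100; try (C,nl_idx)→600, (A,hash)→1600, (A,nl_idx)→3600, (C,merge)→5400, (A,merge)→5850, (C,hash)→9100 …(+2); best=600 via (C,nl_idx)
  {AE}: card=2500; try (A,hash)→1100, (E,merge)→2650, (A,merge)→2850, (E,nl_idx)→2950, (E,hash)→4100, (A,nl_idx)→4250 …(+2); best=1100 via (A,hash)
  {ABD}: card=1600; try (B,hash)→1670, (B,merge)→1890, (D,hash)→2160, (B,nl_idx)→2750, (B,nl)→8450, (D,merge)→9910 …(+1); best=1670 via (B,hash)
  {ACD}: card=200; try (D,hash)→1300, (C,nl_idx)→1550, (D,merge)→1750, (D,nl)→5600, (C,merge)→6250, (C,hash)→9550 …(+1); best=1300 via (D,hash)
  {ADE}: card=5000; try (E,merge)→3500, (D,hash)→4200, (E,hash)→4550, (E,nl_idx)→6250, (E,nl)→25450, (D,merge)→33950 …(+1); best=3500 via (E,merge)
  {ABC}: card=1600; try (B,hash)→1820, (B,merge)→2040, (B,nl_idx)→2900, (B,nl)→8600, (C,nl_idx)→9560, (C,hash)→10560 …(+2); best=1820 via (B,hash)
  {ABE}: card=40000; try (B,hash)→4720, (E,hash)→5560, (E,merge)→11810, (B,merge)→34240, (E,nl_idx)→47160, (B,nl_idx)→58600 …(+2); best=4720 via (B,hash)
  {ACE}: card=5000; try (E,merge)→3650, (E,hash)→4700, (E,nl_idx)→6400, (C,hash)→12600, (E,nl)→25600, (C,nl_idx)→28600 …(+2); best=3650 via (E,merge)
  {ABCD}: card=3200; try (B,hash)→2620, (B,merge)→3740, (D,hash)→4020, (B,nl_idx)→5900, (C,hash)→12270, (B,nl)→17300 …(+5); best=2620 via (B,hash)
  {ABDE}: card=80000; try (E,hash)→7270, (B,hash)→9620, (E,merge)→23120, (D,hash)→45320, (B,merge)→74140, (E,nl_idx)→94470 …(+5); best=7270 via (E,hash)
  {ACDE}: card=10000; try (E,merge)→5350, (E,hash)→5500, (D,hash)→9250, (E,nl_idx)→12900, (C,hash)→17500, (E,nl)→51300 …(+5); best=5350 via (E,merge)
  {ABCE}: card=80000; try (E,hash)→7420, (B,hash)→9770, (E,merge)→23270, (C,hash)→53720, (B,merge)→74290, (E,nl_idx)→94620 …(+6); best=7420 via (E,hash)
  {ABCDE}: card=160000; try (E,hash)→9820, (B,hash)→16470, (E,merge)→46470, (D,hash)→88020, (C,hash)→96270, (B,merge)→155990 …(+9); best=9820 via (E,hash)

9820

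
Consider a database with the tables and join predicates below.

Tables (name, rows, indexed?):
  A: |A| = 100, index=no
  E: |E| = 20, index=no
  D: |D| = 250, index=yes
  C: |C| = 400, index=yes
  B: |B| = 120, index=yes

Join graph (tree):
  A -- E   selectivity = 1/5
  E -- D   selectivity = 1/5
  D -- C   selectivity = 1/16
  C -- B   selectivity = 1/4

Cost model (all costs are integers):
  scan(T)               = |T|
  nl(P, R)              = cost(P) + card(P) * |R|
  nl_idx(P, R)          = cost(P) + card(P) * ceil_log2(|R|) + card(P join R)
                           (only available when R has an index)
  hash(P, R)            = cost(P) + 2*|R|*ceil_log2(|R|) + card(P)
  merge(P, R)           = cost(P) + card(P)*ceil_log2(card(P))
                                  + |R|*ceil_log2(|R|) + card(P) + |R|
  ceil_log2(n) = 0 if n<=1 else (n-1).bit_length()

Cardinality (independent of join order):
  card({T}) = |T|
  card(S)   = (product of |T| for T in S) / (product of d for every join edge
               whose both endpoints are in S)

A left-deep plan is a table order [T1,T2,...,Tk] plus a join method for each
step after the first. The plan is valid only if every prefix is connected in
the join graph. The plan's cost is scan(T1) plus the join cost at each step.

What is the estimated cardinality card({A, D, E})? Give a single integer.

Tables in S: A(100), D(250), E(20)
Edges inside S: A-E(d=5), E-D(d=5)
numerator = 100 * 250 * 20 = 500000
denominator = 5 * 5 = 25
card(S) = 500000 / 25 = 20000

20000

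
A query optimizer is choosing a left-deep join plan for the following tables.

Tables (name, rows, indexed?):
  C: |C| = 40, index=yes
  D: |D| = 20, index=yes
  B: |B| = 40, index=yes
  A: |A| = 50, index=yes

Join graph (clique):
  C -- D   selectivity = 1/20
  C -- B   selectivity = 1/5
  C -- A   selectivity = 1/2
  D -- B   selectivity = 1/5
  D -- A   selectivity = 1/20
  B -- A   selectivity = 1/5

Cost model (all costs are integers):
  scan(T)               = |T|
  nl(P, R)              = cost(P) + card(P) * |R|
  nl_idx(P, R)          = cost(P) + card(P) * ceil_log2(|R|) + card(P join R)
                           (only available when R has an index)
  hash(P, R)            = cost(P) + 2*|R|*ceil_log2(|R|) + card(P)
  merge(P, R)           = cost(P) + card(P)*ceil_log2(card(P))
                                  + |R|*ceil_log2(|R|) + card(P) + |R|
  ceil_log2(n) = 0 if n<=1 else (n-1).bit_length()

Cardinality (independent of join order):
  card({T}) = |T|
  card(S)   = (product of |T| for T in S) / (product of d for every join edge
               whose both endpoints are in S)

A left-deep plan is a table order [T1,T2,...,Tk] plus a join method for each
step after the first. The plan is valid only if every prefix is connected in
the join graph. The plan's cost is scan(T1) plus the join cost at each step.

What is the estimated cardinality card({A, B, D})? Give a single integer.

80

Tables in S: A(50), B(40), D(20)
Edges inside S: D-B(d=5), D-A(d=20), B-A(d=5)
numerator = 50 * 40 * 20 = 40000
denominator = 5 * 20 * 5 = 500
card(S) = 40000 / 500 = 80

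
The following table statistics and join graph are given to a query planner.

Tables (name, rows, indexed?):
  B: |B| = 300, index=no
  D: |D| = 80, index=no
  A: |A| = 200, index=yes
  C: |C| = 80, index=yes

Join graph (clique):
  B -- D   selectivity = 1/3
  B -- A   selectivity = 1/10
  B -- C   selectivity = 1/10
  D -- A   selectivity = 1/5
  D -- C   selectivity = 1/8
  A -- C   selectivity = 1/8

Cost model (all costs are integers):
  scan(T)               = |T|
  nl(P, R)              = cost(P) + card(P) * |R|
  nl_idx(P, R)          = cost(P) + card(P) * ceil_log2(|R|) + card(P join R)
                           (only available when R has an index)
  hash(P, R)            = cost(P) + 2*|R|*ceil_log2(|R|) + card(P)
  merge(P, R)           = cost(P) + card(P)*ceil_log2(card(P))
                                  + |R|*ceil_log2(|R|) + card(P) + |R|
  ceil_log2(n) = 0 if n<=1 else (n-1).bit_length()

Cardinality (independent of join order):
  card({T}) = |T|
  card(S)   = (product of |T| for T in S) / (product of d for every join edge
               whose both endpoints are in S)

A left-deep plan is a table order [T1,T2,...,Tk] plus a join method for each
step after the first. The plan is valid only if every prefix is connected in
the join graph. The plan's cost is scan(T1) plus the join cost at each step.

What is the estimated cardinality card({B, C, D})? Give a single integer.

8000

Tables in S: B(300), C(80), D(80)
Edges inside S: B-D(d=3), B-C(d=10), D-C(d=8)
numerator = 300 * 80 * 80 = 1920000
denominator = 3 * 10 * 8 = 240
card(S) = 1920000 / 240 = 8000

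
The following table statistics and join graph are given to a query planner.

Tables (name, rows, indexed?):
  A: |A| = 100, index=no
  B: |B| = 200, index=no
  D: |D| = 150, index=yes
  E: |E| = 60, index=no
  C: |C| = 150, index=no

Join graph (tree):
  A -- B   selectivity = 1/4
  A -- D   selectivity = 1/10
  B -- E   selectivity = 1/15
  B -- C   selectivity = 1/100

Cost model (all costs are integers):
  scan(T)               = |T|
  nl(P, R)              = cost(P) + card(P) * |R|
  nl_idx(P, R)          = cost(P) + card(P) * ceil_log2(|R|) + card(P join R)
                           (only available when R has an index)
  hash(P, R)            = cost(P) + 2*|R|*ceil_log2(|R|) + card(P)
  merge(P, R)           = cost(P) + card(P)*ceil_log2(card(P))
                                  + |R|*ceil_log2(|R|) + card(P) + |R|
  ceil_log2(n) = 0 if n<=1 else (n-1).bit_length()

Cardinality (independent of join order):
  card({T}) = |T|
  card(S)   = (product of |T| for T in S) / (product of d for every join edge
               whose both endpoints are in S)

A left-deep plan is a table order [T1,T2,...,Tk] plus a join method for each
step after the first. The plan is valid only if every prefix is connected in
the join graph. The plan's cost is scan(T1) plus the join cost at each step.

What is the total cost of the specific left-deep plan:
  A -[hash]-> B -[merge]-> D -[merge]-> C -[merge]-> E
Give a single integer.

3451520

step 1: scan A: cost=100, card=100
step 2: join B via hash
    card(P join B) = 100*200/(4) = 5000
    cost = 100 + 2*200*8 + 100 = 3400
step 3: join D via merge
    card(P join D) = 5000*150/(10) = 75000
    cost = 3400 + 5000*13 + 150*8 + 5000 + 150 = 74750
step 4: join C via merge
    card(P join C) = 75000*150/(100) = 112500
    cost = 74750 + 75000*17 + 150*8 + 75000 + 150 = 1426100
step 5: join E via merge
    card(P join E) = 112500*60/(15) = 450000
    cost = 1426100 + 112500*17 + 60*6 + 112500 + 60 = 3451520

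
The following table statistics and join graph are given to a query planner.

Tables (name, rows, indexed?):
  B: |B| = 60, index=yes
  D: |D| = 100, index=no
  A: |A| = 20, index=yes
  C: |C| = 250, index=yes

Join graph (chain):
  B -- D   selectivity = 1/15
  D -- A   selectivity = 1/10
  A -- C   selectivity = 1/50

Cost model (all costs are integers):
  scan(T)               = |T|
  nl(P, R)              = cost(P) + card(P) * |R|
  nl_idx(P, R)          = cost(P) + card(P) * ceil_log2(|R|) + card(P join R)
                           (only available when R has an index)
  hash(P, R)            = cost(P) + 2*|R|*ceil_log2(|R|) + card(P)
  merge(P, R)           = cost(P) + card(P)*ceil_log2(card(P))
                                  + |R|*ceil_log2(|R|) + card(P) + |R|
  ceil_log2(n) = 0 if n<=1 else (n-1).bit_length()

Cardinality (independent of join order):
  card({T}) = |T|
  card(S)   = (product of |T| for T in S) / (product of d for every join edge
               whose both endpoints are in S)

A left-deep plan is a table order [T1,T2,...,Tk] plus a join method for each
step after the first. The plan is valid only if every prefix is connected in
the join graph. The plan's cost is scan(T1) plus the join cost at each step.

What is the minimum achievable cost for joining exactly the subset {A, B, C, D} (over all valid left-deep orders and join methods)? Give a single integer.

Selinger DP over subsets of {A,B,C,D}:
  {B}: scan cost=60, card=60
  {D}: scan cost=100, card=100
  {A}: scan cost=20, card=20
  {C}: scan cost=250, card=250
  {BD}: card=400; try (B,hash)→920, (B,nl_idx)→1100, (D,merge)→1280, (B,merge)→1320, (D,hash)→1520, (D,nl)→6060 …(+1); best=920 via (B,hash)
  {AD}: card=200; try (A,hash)→400, (A,nl_idx)→800, (D,merge)→940, (A,merge)→1020, (D,hash)→1440, (D,nl)→2020 …(+1); best=400 via (A,hash)
  {AC}: card=100; try (C,nl_idx)→280, (A,hash)→700, (A,nl_idx)→1600, (C,merge)→2390, (A,merge)→2620, (C,hash)→4040 …(+2); best=280 via (C,nl_idx)
  {ABD}: card=800; try (B,hash)→1320, (A,hash)→1520, (B,nl_idx)→2400, (B,merge)→2620, (A,nl_idx)→3720, (A,merge)→5040 …(+2); best=1320 via (B,hash)
  {ACD}: card=1000; try (D,hash)→1780, (D,merge)→1880, (C,nl_idx)→3000, (C,merge)→4450, (C,hash)→4600, (D,nl)→10280 …(+1); best=1780 via (D,hash)
  {ABCD}: card=4000; try (B,hash)→3500, (C,hash)→6120, (C,nl_idx)→11720, (B,nl_idx)→11780, (C,merge)→12370, (B,merge)→13200 …(+2); best=3500 via (B,hash)

3500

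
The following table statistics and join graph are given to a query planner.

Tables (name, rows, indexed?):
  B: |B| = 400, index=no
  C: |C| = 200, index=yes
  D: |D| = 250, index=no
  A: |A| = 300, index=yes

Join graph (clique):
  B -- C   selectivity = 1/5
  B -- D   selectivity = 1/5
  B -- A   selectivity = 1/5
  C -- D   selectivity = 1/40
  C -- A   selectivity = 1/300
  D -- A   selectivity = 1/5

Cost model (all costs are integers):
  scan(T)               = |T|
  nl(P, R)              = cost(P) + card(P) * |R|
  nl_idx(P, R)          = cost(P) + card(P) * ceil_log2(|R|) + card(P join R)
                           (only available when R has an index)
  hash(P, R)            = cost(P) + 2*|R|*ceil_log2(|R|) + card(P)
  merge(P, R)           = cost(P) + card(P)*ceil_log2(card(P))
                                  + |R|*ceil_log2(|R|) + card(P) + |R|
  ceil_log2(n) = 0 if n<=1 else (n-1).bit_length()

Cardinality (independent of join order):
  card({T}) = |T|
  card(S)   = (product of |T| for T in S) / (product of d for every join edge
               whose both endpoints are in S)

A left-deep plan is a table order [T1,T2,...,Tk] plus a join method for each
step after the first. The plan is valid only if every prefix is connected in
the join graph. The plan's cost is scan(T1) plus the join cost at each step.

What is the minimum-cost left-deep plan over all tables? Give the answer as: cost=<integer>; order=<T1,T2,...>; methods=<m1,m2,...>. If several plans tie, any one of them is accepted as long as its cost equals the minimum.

cost=12500; order=C,A,D,B; methods=nl_idx,merge,merge

Selinger DP (subsets sized 1..n):
  {B}: scan cost=400, card=400
  {C}: scan cost=200, card=200
  {D}: scan cost=250, card=250
  {A}: scan cost=300, card=300
  {BC}: card=16000; try (C,hash)→4000, (B,merge)→6000, (C,merge)→6200, (B,hash)→7600, (C,nl_idx)→19600, (B,nl)→80200 …(+1); best=4000 via (C,hash)
  {BD}: card=20000; try (D,hash)→4800, (B,merge)→6500, (D,merge)→6650, (B,hash)→7700, (B,nl)→100250, (D,nl)→100400; best=4800 via (D,hash)
  {AB}: card=24000; try (A,hash)→6200, (B,merge)→7300, (A,merge)→7400, (B,hash)→7800, (A,nl_idx)→28000, (B,nl)→120300 …(+1); best=6200 via (A,hash)
  {CD}: card=1250; try (C,nl_idx)→3500, (C,hash)→3700, (D,merge)→4250, (C,merge)→4300, (D,hash)→4400, (D,nl)→50200 …(+1); best=3500 via (C,nl_idx)
  {AC}: card=200; try (A,nl_idx)→2200, (C,nl_idx)→2900, (C,hash)→3800, (A,merge)→5000, (C,merge)→5100, (A,hash)→5800 …(+2); best=2200 via (A,nl_idx)
  {AD}: card=15000; try (D,hash)→4600, (A,merge)→5500, (D,merge)→5550, (A,hash)→5900, (A,nl_idx)→17500, (A,nl)→75250 …(+1); best=4600 via (D,hash)
  {BCD}: card=20000; try (B,hash)→11950, (B,merge)→22500, (D,hash)→24000, (C,hash)→28000, (C,nl_idx)→184800, (D,merge)→246250 …(+4); best=11950 via (B,hash)
  {ABC}: card=3200; try (B,merge)→8000, (B,hash)→9600, (A,hash)→25400, (C,hash)→33400, (B,nl)→82200, (A,nl_idx)→151200 …(+5); best=8000 via (B,merge)
  {ABD}: card=240000; try (B,hash)→26800, (A,hash)→30200, (D,hash)→34200, (B,merge)→233600, (A,merge)→327800, (D,merge)→392450 …(+4); best=26800 via (B,hash)
  {ACD}: card=250; try (D,merge)→6250, (D,hash)→6400, (A,hash)→10150, (A,nl_idx)→15000, (A,merge)→21500, (C,hash)→22800 …(+5); best=6250 via (D,merge)
  {ABCD}: card=800; try (B,merge)→12500, (B,hash)→13700, (D,hash)→15200, (A,hash)→37350, (D,merge)→51850, (B,nl)→106250 …(+8); best=12500 via (B,merge)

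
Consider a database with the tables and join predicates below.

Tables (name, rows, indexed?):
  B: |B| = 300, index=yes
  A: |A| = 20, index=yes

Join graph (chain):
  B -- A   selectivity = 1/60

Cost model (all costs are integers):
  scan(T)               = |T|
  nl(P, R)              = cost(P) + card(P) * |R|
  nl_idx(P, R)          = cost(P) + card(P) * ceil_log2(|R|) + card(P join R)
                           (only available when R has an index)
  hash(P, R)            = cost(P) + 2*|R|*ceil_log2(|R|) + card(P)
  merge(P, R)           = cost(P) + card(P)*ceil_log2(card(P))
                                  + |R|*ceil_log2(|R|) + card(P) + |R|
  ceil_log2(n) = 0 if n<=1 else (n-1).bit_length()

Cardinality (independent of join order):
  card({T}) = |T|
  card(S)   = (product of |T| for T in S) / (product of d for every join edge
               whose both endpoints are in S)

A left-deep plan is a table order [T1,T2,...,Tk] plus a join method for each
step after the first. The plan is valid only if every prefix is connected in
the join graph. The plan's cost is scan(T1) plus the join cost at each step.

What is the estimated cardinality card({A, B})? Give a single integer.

Tables in S: A(20), B(300)
Edges inside S: B-A(d=60)
numerator = 20 * 300 = 6000
denominator = 60 = 60
card(S) = 6000 / 60 = 100

100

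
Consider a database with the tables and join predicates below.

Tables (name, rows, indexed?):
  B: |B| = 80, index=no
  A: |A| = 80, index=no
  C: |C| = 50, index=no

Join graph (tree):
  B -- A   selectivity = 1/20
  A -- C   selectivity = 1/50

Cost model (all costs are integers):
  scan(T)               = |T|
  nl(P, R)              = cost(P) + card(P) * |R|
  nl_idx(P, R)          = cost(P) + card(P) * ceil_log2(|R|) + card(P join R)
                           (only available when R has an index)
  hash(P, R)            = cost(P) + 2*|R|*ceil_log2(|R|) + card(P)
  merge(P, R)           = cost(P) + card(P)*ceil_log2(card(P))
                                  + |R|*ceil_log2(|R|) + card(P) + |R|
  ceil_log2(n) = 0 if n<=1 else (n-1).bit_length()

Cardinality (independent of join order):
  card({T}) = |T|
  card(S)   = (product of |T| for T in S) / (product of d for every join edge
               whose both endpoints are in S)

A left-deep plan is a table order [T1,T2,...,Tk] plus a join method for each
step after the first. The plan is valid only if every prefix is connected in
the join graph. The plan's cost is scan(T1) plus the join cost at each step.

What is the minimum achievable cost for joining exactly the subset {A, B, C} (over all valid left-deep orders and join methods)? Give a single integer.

1960

Selinger DP over subsets of {A,B,C}:
  {B}: scan cost=80, card=80
  {A}: scan cost=80, card=80
  {C}: scan cost=50, card=50
  {AB}: card=320; try (B,hash)→1280, (A,hash)→1280, (B,merge)→1360, (A,merge)→1360, (B,nl)→6480, (A,nl)→6480; best=1280 via (B,hash)
  {AC}: card=80; try (C,hash)→760, (A,merge)→1040, (C,merge)→1070, (A,hash)→1220, (A,nl)→4050, (C,nl)→4080; best=760 via (C,hash)
  {ABC}: card=320; try (B,hash)→1960, (B,merge)→2040, (C,hash)→2200, (C,merge)→4830, (B,nl)→7160, (C,nl)→17280; best=1960 via (B,hash)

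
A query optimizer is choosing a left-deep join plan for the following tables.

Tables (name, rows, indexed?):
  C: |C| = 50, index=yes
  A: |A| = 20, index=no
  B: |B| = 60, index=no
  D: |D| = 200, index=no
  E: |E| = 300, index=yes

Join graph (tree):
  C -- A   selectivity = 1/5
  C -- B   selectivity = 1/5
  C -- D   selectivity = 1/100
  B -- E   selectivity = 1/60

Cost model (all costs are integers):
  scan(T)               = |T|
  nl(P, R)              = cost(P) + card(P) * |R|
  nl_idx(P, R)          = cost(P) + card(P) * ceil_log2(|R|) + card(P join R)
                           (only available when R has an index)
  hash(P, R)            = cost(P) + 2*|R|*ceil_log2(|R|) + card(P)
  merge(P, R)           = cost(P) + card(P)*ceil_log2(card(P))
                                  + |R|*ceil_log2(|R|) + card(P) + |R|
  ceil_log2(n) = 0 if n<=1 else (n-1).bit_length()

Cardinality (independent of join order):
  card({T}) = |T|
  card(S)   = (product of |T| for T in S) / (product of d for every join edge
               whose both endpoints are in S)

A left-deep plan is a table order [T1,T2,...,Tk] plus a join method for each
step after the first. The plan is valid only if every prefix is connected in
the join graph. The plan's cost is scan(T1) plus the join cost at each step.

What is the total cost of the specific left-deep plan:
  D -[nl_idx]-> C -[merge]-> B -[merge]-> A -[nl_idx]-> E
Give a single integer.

84440

step 1: scan D: cost=200, card=200
step 2: join C via nl_idx
    card(P join C) = 200*50/(100) = 100
    cost = 200 + 200*6 + 100 = 1500
step 3: join B via merge
    card(P join B) = 100*60/(5) = 1200
    cost = 1500 + 100*7 + 60*6 + 100 + 60 = 2720
step 4: join A via merge
    card(P join A) = 1200*20/(5) = 4800
    cost = 2720 + 1200*11 + 20*5 + 1200 + 20 = 17240
step 5: join E via nl_idx
    card(P join E) = 4800*300/(60) = 24000
    cost = 17240 + 4800*9 + 24000 = 84440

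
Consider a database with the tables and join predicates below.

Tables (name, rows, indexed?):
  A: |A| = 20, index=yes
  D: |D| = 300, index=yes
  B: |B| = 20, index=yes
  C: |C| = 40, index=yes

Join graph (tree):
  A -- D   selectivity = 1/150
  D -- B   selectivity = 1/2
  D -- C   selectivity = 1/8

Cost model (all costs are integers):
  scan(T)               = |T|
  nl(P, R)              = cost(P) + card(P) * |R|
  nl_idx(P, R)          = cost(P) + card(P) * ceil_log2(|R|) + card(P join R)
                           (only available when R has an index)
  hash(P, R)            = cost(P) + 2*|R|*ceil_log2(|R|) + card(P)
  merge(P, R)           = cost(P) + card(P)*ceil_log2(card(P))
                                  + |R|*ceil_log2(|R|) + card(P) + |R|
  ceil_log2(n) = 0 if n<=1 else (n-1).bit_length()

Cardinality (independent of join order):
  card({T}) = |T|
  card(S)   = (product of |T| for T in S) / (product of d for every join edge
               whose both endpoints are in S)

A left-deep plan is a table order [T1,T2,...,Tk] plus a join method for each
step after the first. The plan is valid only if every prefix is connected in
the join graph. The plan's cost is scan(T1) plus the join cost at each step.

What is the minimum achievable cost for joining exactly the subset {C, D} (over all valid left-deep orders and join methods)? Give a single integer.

Selinger DP over subsets of {C,D}:
  {D}: scan cost=300, card=300
  {C}: scan cost=40, card=40
  {CD}: card=1500; try (C,hash)→1080, (D,nl_idx)→1900, (D,merge)→3320, (C,merge)→3580, (C,nl_idx)→3600, (D,hash)→5480 …(+2); best=1080 via (C,hash)

1080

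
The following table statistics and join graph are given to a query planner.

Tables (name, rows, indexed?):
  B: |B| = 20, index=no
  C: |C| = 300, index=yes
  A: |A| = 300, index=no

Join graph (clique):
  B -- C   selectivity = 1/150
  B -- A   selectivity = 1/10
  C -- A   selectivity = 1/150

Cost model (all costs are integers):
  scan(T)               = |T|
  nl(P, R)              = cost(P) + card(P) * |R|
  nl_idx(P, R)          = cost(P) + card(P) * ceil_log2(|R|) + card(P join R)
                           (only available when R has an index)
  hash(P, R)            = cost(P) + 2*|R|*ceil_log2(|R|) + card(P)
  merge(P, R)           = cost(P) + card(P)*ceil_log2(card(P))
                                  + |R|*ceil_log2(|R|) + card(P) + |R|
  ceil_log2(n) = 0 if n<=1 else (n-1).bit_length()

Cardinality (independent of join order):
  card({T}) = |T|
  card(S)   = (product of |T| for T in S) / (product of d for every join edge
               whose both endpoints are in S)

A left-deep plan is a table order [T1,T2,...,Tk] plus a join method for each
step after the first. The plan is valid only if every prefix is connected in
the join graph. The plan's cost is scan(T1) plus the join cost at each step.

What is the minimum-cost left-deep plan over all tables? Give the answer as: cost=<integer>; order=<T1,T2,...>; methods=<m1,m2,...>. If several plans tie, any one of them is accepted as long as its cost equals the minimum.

Selinger DP (subsets sized 1..n):
  {B}: scan cost=20, card=20
  {C}: scan cost=300, card=300
  {A}: scan cost=300, card=300
  {BC}: card=40; try (C,nl_idx)→240, (B,hash)→800, (C,merge)→3140, (B,merge)→3420, (C,hash)→5440, (C,nl)→6020 …(+1); best=240 via (C,nl_idx)
  {AB}: card=600; try (B,hash)→800, (A,merge)→3140, (B,merge)→3420, (A,hash)→5440, (A,nl)→6020, (B,nl)→6300; best=800 via (B,hash)
  {AC}: card=600; try (C,nl_idx)→3600, (C,hash)→6000, (A,hash)→6000, (C,merge)→6300, (A,merge)→6300, (C,nl)→90300 …(+1); best=3600 via (C,nl_idx)
  {ABC}: card=8; try (A,merge)→3520, (B,hash)→4400, (A,hash)→5680, (C,nl_idx)→6208, (C,hash)→6800, (B,merge)→10320 …(+4); best=3520 via (A,merge)

cost=3520; order=B,C,A; methods=nl_idx,merge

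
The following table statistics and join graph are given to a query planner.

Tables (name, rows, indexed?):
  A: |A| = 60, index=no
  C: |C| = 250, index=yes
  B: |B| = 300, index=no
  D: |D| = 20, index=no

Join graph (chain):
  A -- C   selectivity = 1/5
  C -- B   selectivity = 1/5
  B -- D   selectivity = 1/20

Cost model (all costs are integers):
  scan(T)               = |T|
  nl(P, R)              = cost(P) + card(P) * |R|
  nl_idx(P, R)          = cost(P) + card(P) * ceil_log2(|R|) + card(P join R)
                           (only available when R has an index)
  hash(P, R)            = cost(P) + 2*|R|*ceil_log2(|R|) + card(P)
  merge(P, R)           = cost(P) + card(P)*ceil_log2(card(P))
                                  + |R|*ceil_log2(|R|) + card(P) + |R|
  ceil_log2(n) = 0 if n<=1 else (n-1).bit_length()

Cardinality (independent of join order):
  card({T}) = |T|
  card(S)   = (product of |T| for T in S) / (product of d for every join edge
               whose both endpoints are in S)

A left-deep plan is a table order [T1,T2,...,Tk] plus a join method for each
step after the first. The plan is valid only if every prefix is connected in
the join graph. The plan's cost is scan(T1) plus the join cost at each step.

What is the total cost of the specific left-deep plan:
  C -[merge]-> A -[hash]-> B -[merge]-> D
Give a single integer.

step 1: scan C: cost=250, card=250
step 2: join A via merge
    card(P join A) = 250*60/(5) = 3000
    cost = 250 + 250*8 + 60*6 + 250 + 60 = 2920
step 3: join B via hash
    card(P join B) = 3000*300/(5) = 180000
    cost = 2920 + 2*300*9 + 3000 = 11320
step 4: join D via merge
    card(P join D) = 180000*20/(20) = 180000
    cost = 11320 + 180000*18 + 20*5 + 180000 + 20 = 3431440

3431440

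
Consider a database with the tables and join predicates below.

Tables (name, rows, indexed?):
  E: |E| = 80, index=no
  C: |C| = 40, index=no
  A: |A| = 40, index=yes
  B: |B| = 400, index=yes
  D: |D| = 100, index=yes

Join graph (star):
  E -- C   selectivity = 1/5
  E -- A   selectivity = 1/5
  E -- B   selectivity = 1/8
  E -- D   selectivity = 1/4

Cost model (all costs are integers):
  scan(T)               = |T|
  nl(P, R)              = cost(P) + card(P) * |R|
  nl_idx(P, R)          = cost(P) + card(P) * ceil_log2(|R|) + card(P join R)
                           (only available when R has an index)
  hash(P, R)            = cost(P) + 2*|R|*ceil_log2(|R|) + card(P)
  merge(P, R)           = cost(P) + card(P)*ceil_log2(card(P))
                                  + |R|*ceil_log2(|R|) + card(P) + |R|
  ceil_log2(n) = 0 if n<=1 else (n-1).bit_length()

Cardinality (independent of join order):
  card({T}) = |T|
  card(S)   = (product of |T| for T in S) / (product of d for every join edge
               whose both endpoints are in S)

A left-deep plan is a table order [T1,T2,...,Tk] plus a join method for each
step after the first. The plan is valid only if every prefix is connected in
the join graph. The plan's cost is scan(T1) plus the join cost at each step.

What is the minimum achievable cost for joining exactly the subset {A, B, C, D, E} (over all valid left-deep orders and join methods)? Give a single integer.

Selinger DP over subsets of {A,B,C,D,E}:
  {E}: scan cost=80, card=80
  {C}: scan cost=40, card=40
  {A}: scan cost=40, card=40
  {B}: scan cost=400, card=400
  {D}: scan cost=100, card=100
  {CE}: card=640; try (C,hash)→640, (E,merge)→960, (C,merge)→1000, (E,hash)→1200, (E,nl)→3240, (C,nl)→3280; best=640 via (C,hash)
  {AE}: card=640; try (A,hash)→640, (E,merge)→960, (A,merge)→1000, (E,hash)→1200, (A,nl_idx)→1200, (E,nl)→3240 …(+1); best=640 via (A,hash)
  {BE}: card=4000; try (E,hash)→1920, (B,merge)→4720, (B,nl_idx)→4800, (E,merge)→5040, (B,hash)→7360, (B,nl)→32080 …(+1); best=1920 via (E,hash)
  {DE}: card=2000; try (E,hash)→1320, (D,merge)→1520, (E,merge)→1540, (D,hash)→1560, (D,nl_idx)→2640, (D,nl)→8080 …(+1); best=1320 via (E,hash)
  {ACE}: card=5120; try (C,hash)→1760, (A,hash)→1760, (C,merge)→7960, (A,merge)→7960, (A,nl_idx)→9600, (C,nl)→26240 …(+1); best=1760 via (C,hash)
  {BCE}: card=32000; try (C,hash)→6400, (B,hash)→8480, (B,merge)→11680, (B,nl_idx)→38400, (C,merge)→54200, (C,nl)→161920 …(+1); best=6400 via (C,hash)
  {CDE}: card=16000; try (D,hash)→2680, (C,hash)→3800, (D,merge)→8480, (D,nl_idx)→21120, (C,merge)→25600, (D,nl)→64640 …(+1); best=2680 via (D,hash)
  {ABE}: card=32000; try (A,hash)→6400, (B,hash)→8480, (B,merge)→11680, (B,nl_idx)→38400, (A,merge)→54200, (A,nl_idx)→57920 …(+2); best=6400 via (A,hash)
  {ADE}: card=16000; try (D,hash)→2680, (A,hash)→3800, (D,merge)→8480, (D,nl_idx)→21120, (A,merge)→25600, (A,nl_idx)→29320 …(+2); best=2680 via (D,hash)
  {BDE}: card=100000; try (D,hash)→7320, (B,hash)→10520, (B,merge)→29320, (D,merge)→54720, (B,nl_idx)→119320, (D,nl_idx)→129920 …(+2); best=7320 via (D,hash)
  {ABCE}: card=256000; try (B,hash)→14080, (C,hash)→38880, (A,hash)→38880, (B,merge)→77440, (B,nl_idx)→303840, (A,nl_idx)→454400 …(+5); best=14080 via (B,hash)
  {ACDE}: card=128000; try (D,hash)→8280, (C,hash)→19160, (A,hash)→19160, (D,merge)→74240, (D,nl_idx)→165600, (A,nl_idx)→226680 …(+5); best=8280 via (D,hash)
  {BCDE}: card=800000; try (B,hash)→25880, (D,hash)→39800, (C,hash)→107800, (B,merge)→246680, (D,merge)→519200, (B,nl_idx)→946680 …(+5); best=25880 via (B,hash)
  {ABDE}: card=800000; try (B,hash)→25880, (D,hash)→39800, (A,hash)→107800, (B,merge)→246680, (D,merge)→519200, (B,nl_idx)→946680 …(+6); best=25880 via (B,hash)
  {ABCDE}: card=6400000; try (B,hash)→143480, (D,hash)→271480, (C,hash)→826360, (A,hash)→826360, (B,merge)→2316280, (D,merge)→4878880 …(+9); best=143480 via (B,hash)

143480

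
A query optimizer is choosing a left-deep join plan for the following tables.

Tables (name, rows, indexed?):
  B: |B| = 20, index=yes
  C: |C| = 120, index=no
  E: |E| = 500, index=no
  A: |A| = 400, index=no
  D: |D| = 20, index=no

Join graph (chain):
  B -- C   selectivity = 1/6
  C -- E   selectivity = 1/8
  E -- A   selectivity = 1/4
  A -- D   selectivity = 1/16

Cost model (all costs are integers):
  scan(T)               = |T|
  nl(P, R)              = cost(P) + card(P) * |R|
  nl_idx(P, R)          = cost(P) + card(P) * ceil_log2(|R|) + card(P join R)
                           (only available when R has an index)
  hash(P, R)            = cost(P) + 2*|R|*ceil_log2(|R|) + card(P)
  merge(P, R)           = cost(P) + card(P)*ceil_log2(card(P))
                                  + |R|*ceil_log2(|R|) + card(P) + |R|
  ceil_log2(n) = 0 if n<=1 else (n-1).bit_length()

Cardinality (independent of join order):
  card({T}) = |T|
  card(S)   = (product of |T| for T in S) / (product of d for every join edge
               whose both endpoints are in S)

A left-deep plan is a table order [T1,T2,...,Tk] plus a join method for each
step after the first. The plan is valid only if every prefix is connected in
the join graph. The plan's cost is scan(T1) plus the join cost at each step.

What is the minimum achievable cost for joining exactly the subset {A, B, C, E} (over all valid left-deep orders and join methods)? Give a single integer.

41640

Selinger DP over subsets of {A,B,C,E}:
  {B}: scan cost=20, card=20
  {C}: scan cost=120, card=120
  {E}: scan cost=500, card=500
  {A}: scan cost=400, card=400
  {BC}: card=400; try (B,hash)→440, (C,merge)→1100, (B,nl_idx)→1120, (B,merge)→1200, (C,hash)→1720, (C,nl)→2420 …(+1); best=440 via (B,hash)
  {CE}: card=7500; try (C,hash)→2680, (E,merge)→6080, (C,merge)→6460, (E,hash)→9240, (E,nl)→60120, (C,nl)→60500; best=2680 via (C,hash)
  {AE}: card=50000; try (A,hash)→8200, (E,merge)→9400, (A,merge)→9500, (E,hash)→9800, (E,nl)→200400, (A,nl)→200500; best=8200 via (A,hash)
  {BCE}: card=25000; try (E,merge)→9440, (E,hash)→9840, (B,hash)→10380, (B,nl_idx)→65180, (B,merge)→107800, (B,nl)→152680 …(+1); best=9440 via (E,merge)
  {ACE}: card=750000; try (A,hash)→17380, (C,hash)→59880, (A,merge)→111680, (C,merge)→859160, (A,nl)→3002680, (C,nl)→6008200; best=17380 via (A,hash)
  {ABCE}: card=2500000; try (A,hash)→41640, (A,merge)→413440, (B,hash)→767580, (B,nl_idx)→6267380, (A,nl)→10009440, (B,nl)→15017380 …(+1); best=41640 via (A,hash)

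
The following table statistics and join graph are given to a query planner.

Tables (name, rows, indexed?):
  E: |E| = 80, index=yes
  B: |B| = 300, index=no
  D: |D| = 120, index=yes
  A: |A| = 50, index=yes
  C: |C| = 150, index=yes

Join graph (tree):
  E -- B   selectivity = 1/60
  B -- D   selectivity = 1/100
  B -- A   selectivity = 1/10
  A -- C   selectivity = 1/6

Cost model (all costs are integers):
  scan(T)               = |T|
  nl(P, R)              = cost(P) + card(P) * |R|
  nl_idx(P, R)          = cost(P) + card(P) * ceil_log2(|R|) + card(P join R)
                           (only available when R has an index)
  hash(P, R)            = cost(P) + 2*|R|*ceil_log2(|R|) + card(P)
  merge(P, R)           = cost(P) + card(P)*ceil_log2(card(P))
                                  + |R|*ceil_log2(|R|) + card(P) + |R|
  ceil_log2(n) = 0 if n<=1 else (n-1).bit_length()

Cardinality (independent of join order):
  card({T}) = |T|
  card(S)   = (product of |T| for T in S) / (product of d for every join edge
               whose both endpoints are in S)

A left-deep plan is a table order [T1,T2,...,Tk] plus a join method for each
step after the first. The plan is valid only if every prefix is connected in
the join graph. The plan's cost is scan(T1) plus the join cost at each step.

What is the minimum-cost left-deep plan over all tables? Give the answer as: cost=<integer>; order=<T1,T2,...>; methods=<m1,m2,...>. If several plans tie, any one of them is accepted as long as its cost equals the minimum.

cost=9640; order=B,D,E,A,C; methods=hash,hash,hash,hash

Selinger DP (subsets sized 1..n):
  {E}: scan cost=80, card=80
  {B}: scan cost=300, card=300
  {D}: scan cost=120, card=120
  {A}: scan cost=50, card=50
  {C}: scan cost=150, card=150
  {BE}: card=400; try (E,hash)→1720, (E,nl_idx)→2800, (B,merge)→3720, (E,merge)→3940, (B,hash)→5560, (B,nl)→24080 …(+1); best=1720 via (E,hash)
  {BD}: card=360; try (D,hash)→2280, (D,nl_idx)→2760, (B,merge)→4080, (D,merge)→4260, (B,hash)→5640, (B,nl)→36120 …(+1); best=2280 via (D,hash)
  {AB}: card=1500; try (A,hash)→1200, (B,merge)→3400, (A,nl_idx)→3600, (A,merge)→3650, (B,hash)→5500, (B,nl)→15050 …(+1); best=1200 via (A,hash)
  {AC}: card=1250; try (A,hash)→900, (C,nl_idx)→1700, (C,merge)→1750, (A,merge)→1850, (A,nl_idx)→2300, (C,hash)→2500 …(+2); best=900 via (A,hash)
  {BDE}: card=480; try (E,hash)→3760, (D,hash)→3800, (D,nl_idx)→5000, (E,nl_idx)→5280, (E,merge)→6520, (D,merge)→6680 …(+2); best=3760 via (E,hash)
  {ABE}: card=2000; try (A,hash)→2720, (E,hash)→3820, (A,merge)→6070, (A,nl_idx)→6120, (E,nl_idx)→13700, (E,merge)→19840 …(+2); best=2720 via (A,hash)
  {ABD}: card=1800; try (A,hash)→3240, (D,hash)→4380, (A,merge)→6230, (A,nl_idx)→6240, (D,nl_idx)→13500, (D,merge)→20160 …(+2); best=3240 via (A,hash)
  {ABC}: card=37500; try (C,hash)→5100, (B,hash)→7550, (B,merge)→18900, (C,merge)→20550, (C,nl_idx)→50700, (C,nl)→226200 …(+1); best=5100 via (C,hash)
  {ABDE}: card=2400; try (A,hash)→4840, (E,hash)→6160, (D,hash)→6400, (A,merge)→8910, (A,nl_idx)→9040, (E,nl_idx)→18240 …(+6); best=4840 via (A,hash)
  {ABCE}: card=50000; try (C,hash)→7120, (C,merge)→28070, (E,hash)→43720, (C,nl_idx)→68720, (C,nl)→302720, (E,nl_idx)→317600 …(+2); best=7120 via (C,hash)
  {ABCD}: card=45000; try (C,hash)→7440, (C,merge)→26190, (D,hash)→44280, (C,nl_idx)→62640, (C,nl)→273240, (D,nl_idx)→312600 …(+2); best=7440 via (C,hash)
  {ABCDE}: card=60000; try (C,hash)→9640, (C,merge)→37390, (E,hash)→53560, (D,hash)→58800, (C,nl_idx)→84040, (C,nl)→364840 …(+6); best=9640 via (C,hash)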